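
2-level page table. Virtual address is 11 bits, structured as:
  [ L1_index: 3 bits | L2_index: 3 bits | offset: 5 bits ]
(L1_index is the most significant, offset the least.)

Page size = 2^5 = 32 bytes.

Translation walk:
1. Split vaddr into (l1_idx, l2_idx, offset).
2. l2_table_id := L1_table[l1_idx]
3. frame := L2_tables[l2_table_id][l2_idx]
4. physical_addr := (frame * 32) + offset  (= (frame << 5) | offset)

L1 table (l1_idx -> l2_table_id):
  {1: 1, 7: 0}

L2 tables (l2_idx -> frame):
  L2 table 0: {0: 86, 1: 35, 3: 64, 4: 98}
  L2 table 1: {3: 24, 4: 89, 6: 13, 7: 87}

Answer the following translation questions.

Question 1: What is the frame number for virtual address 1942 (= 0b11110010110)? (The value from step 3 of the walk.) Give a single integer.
vaddr = 1942: l1_idx=7, l2_idx=4
L1[7] = 0; L2[0][4] = 98

Answer: 98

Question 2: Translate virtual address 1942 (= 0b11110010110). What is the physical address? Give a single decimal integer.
vaddr = 1942 = 0b11110010110
Split: l1_idx=7, l2_idx=4, offset=22
L1[7] = 0
L2[0][4] = 98
paddr = 98 * 32 + 22 = 3158

Answer: 3158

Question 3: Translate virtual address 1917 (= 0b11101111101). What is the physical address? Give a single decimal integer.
Answer: 2077

Derivation:
vaddr = 1917 = 0b11101111101
Split: l1_idx=7, l2_idx=3, offset=29
L1[7] = 0
L2[0][3] = 64
paddr = 64 * 32 + 29 = 2077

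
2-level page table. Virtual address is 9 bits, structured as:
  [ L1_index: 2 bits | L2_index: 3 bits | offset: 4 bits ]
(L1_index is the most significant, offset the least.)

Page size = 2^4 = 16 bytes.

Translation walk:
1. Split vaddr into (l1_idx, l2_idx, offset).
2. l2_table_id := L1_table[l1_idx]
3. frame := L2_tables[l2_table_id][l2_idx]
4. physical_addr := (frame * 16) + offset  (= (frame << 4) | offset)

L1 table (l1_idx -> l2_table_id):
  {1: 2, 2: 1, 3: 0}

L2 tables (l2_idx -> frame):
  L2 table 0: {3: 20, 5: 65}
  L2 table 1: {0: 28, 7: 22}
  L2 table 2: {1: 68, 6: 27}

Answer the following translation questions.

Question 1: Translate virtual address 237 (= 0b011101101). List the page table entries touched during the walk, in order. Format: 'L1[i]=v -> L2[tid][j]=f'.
vaddr = 237 = 0b011101101
Split: l1_idx=1, l2_idx=6, offset=13

Answer: L1[1]=2 -> L2[2][6]=27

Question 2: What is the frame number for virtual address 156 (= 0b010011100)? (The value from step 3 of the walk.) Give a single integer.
vaddr = 156: l1_idx=1, l2_idx=1
L1[1] = 2; L2[2][1] = 68

Answer: 68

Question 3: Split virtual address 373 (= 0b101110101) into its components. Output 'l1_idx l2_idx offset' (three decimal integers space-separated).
vaddr = 373 = 0b101110101
  top 2 bits -> l1_idx = 2
  next 3 bits -> l2_idx = 7
  bottom 4 bits -> offset = 5

Answer: 2 7 5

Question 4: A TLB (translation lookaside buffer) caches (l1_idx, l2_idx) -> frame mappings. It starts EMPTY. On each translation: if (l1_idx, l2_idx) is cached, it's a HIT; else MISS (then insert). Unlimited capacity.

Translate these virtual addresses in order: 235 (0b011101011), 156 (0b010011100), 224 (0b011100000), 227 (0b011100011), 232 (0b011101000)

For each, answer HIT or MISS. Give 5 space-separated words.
Answer: MISS MISS HIT HIT HIT

Derivation:
vaddr=235: (1,6) not in TLB -> MISS, insert
vaddr=156: (1,1) not in TLB -> MISS, insert
vaddr=224: (1,6) in TLB -> HIT
vaddr=227: (1,6) in TLB -> HIT
vaddr=232: (1,6) in TLB -> HIT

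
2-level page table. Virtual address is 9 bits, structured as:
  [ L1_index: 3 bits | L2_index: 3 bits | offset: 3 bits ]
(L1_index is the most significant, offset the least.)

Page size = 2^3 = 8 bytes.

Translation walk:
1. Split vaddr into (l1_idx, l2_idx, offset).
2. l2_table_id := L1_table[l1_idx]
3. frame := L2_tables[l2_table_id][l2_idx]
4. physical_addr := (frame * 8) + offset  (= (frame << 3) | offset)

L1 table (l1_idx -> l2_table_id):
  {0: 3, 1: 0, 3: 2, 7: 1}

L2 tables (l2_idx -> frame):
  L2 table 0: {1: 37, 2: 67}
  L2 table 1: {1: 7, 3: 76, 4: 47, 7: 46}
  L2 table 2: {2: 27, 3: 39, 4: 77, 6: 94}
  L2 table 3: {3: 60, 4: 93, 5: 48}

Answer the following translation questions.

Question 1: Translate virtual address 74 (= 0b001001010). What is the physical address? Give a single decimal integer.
Answer: 298

Derivation:
vaddr = 74 = 0b001001010
Split: l1_idx=1, l2_idx=1, offset=2
L1[1] = 0
L2[0][1] = 37
paddr = 37 * 8 + 2 = 298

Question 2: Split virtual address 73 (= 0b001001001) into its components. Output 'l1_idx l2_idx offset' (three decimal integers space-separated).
Answer: 1 1 1

Derivation:
vaddr = 73 = 0b001001001
  top 3 bits -> l1_idx = 1
  next 3 bits -> l2_idx = 1
  bottom 3 bits -> offset = 1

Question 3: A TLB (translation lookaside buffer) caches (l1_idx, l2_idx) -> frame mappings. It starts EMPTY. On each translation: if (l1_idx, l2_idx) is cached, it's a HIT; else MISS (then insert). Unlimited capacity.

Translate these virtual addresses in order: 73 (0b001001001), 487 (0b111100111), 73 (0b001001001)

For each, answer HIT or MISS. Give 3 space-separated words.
vaddr=73: (1,1) not in TLB -> MISS, insert
vaddr=487: (7,4) not in TLB -> MISS, insert
vaddr=73: (1,1) in TLB -> HIT

Answer: MISS MISS HIT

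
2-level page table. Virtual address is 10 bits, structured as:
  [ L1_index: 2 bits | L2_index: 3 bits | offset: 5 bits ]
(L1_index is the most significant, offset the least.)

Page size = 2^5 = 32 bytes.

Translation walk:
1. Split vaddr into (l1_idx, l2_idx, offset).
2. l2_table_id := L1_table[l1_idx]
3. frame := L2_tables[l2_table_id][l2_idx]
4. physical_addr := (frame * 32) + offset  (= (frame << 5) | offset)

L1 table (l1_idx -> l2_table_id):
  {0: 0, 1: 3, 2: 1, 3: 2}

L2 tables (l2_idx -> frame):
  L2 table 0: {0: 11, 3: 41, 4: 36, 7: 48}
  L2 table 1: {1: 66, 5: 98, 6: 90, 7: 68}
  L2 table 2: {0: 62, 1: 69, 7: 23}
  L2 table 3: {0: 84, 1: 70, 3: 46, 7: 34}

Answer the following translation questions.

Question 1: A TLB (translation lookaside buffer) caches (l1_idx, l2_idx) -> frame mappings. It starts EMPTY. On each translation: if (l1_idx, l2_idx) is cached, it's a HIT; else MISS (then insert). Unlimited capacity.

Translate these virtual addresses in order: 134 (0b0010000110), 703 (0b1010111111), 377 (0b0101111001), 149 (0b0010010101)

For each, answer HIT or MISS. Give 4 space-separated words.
Answer: MISS MISS MISS HIT

Derivation:
vaddr=134: (0,4) not in TLB -> MISS, insert
vaddr=703: (2,5) not in TLB -> MISS, insert
vaddr=377: (1,3) not in TLB -> MISS, insert
vaddr=149: (0,4) in TLB -> HIT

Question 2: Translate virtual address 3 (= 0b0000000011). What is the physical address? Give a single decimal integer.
Answer: 355

Derivation:
vaddr = 3 = 0b0000000011
Split: l1_idx=0, l2_idx=0, offset=3
L1[0] = 0
L2[0][0] = 11
paddr = 11 * 32 + 3 = 355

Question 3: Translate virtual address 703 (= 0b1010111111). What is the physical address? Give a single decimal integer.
vaddr = 703 = 0b1010111111
Split: l1_idx=2, l2_idx=5, offset=31
L1[2] = 1
L2[1][5] = 98
paddr = 98 * 32 + 31 = 3167

Answer: 3167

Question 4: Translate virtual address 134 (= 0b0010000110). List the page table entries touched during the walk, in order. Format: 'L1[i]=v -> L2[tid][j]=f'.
Answer: L1[0]=0 -> L2[0][4]=36

Derivation:
vaddr = 134 = 0b0010000110
Split: l1_idx=0, l2_idx=4, offset=6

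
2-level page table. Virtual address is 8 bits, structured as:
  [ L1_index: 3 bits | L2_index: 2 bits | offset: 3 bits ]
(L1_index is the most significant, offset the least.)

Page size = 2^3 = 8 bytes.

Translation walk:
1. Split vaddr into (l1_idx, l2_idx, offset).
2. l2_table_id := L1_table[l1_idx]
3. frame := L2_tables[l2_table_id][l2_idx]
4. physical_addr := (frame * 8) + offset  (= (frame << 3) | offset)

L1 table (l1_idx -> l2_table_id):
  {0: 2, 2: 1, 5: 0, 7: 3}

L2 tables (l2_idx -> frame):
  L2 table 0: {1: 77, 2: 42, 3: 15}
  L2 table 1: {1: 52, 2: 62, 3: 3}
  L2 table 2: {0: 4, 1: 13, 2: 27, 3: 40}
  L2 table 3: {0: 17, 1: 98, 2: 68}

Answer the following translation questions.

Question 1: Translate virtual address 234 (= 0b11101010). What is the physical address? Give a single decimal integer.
vaddr = 234 = 0b11101010
Split: l1_idx=7, l2_idx=1, offset=2
L1[7] = 3
L2[3][1] = 98
paddr = 98 * 8 + 2 = 786

Answer: 786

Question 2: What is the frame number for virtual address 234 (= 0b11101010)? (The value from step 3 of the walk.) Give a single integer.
vaddr = 234: l1_idx=7, l2_idx=1
L1[7] = 3; L2[3][1] = 98

Answer: 98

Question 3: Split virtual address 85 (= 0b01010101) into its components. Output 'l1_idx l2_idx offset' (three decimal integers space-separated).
Answer: 2 2 5

Derivation:
vaddr = 85 = 0b01010101
  top 3 bits -> l1_idx = 2
  next 2 bits -> l2_idx = 2
  bottom 3 bits -> offset = 5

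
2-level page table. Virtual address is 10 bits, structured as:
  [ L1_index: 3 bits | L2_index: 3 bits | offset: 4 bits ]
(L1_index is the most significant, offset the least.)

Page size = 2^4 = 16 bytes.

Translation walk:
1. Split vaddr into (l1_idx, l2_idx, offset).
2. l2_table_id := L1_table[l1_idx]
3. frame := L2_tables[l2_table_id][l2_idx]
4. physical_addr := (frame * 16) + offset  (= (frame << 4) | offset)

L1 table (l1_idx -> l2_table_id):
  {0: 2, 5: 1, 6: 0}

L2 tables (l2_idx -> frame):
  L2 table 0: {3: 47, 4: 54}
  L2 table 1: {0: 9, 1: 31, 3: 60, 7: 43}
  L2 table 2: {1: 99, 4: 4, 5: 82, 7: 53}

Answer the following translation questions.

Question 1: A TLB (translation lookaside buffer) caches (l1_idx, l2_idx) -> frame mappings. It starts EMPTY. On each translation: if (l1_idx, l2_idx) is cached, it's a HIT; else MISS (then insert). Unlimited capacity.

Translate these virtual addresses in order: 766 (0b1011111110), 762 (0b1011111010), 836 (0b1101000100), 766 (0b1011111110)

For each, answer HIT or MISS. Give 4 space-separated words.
vaddr=766: (5,7) not in TLB -> MISS, insert
vaddr=762: (5,7) in TLB -> HIT
vaddr=836: (6,4) not in TLB -> MISS, insert
vaddr=766: (5,7) in TLB -> HIT

Answer: MISS HIT MISS HIT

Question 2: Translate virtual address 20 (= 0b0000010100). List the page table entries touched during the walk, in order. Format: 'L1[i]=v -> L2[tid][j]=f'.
vaddr = 20 = 0b0000010100
Split: l1_idx=0, l2_idx=1, offset=4

Answer: L1[0]=2 -> L2[2][1]=99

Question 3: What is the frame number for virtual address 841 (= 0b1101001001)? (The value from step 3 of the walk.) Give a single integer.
Answer: 54

Derivation:
vaddr = 841: l1_idx=6, l2_idx=4
L1[6] = 0; L2[0][4] = 54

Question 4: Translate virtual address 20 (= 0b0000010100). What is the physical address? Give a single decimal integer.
vaddr = 20 = 0b0000010100
Split: l1_idx=0, l2_idx=1, offset=4
L1[0] = 2
L2[2][1] = 99
paddr = 99 * 16 + 4 = 1588

Answer: 1588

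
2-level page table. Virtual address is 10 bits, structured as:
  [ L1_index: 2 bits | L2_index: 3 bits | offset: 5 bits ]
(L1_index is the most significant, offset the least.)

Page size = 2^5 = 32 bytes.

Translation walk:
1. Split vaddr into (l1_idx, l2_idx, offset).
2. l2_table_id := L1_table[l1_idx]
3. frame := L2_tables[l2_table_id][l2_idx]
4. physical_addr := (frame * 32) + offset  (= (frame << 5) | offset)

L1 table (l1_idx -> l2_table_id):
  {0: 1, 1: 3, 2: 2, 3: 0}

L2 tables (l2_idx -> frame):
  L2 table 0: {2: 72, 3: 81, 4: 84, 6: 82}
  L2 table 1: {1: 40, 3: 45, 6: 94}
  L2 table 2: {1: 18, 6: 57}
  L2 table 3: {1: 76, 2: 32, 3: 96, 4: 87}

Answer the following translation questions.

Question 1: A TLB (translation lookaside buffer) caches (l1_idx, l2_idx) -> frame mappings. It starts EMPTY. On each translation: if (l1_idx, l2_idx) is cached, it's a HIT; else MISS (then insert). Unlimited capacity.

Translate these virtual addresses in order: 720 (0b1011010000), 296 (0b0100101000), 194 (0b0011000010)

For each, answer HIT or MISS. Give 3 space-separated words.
Answer: MISS MISS MISS

Derivation:
vaddr=720: (2,6) not in TLB -> MISS, insert
vaddr=296: (1,1) not in TLB -> MISS, insert
vaddr=194: (0,6) not in TLB -> MISS, insert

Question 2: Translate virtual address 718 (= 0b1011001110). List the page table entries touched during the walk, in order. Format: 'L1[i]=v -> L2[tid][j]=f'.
vaddr = 718 = 0b1011001110
Split: l1_idx=2, l2_idx=6, offset=14

Answer: L1[2]=2 -> L2[2][6]=57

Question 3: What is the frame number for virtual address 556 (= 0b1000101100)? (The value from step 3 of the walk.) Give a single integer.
Answer: 18

Derivation:
vaddr = 556: l1_idx=2, l2_idx=1
L1[2] = 2; L2[2][1] = 18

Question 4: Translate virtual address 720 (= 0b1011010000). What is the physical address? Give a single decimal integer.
Answer: 1840

Derivation:
vaddr = 720 = 0b1011010000
Split: l1_idx=2, l2_idx=6, offset=16
L1[2] = 2
L2[2][6] = 57
paddr = 57 * 32 + 16 = 1840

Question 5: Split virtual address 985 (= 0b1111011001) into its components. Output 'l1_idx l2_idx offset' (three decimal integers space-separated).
Answer: 3 6 25

Derivation:
vaddr = 985 = 0b1111011001
  top 2 bits -> l1_idx = 3
  next 3 bits -> l2_idx = 6
  bottom 5 bits -> offset = 25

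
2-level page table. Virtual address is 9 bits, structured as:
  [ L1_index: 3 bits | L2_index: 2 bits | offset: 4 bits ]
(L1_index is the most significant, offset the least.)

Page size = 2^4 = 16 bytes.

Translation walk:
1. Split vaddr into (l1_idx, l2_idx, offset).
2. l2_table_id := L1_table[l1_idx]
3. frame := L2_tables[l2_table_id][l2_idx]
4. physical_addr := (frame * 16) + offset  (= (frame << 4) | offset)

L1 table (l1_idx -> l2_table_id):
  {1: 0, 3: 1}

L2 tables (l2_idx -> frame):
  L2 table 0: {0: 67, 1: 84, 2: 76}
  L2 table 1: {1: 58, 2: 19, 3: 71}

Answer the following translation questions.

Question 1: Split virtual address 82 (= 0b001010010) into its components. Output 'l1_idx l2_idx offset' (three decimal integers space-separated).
Answer: 1 1 2

Derivation:
vaddr = 82 = 0b001010010
  top 3 bits -> l1_idx = 1
  next 2 bits -> l2_idx = 1
  bottom 4 bits -> offset = 2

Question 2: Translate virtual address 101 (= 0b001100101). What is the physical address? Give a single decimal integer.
vaddr = 101 = 0b001100101
Split: l1_idx=1, l2_idx=2, offset=5
L1[1] = 0
L2[0][2] = 76
paddr = 76 * 16 + 5 = 1221

Answer: 1221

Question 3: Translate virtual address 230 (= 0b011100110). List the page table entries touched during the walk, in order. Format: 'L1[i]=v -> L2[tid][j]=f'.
vaddr = 230 = 0b011100110
Split: l1_idx=3, l2_idx=2, offset=6

Answer: L1[3]=1 -> L2[1][2]=19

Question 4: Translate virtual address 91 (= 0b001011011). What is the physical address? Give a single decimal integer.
Answer: 1355

Derivation:
vaddr = 91 = 0b001011011
Split: l1_idx=1, l2_idx=1, offset=11
L1[1] = 0
L2[0][1] = 84
paddr = 84 * 16 + 11 = 1355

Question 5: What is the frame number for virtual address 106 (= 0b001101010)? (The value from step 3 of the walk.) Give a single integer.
vaddr = 106: l1_idx=1, l2_idx=2
L1[1] = 0; L2[0][2] = 76

Answer: 76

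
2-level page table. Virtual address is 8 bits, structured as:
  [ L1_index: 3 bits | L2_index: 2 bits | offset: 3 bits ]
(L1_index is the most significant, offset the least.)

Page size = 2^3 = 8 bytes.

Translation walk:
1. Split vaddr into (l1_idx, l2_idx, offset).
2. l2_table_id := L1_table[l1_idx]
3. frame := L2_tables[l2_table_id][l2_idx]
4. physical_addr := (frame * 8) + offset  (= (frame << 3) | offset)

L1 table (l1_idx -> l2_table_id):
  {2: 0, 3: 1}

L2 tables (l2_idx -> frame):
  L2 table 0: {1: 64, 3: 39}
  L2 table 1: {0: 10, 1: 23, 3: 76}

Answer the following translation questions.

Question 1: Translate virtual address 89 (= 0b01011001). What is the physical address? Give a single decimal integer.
Answer: 313

Derivation:
vaddr = 89 = 0b01011001
Split: l1_idx=2, l2_idx=3, offset=1
L1[2] = 0
L2[0][3] = 39
paddr = 39 * 8 + 1 = 313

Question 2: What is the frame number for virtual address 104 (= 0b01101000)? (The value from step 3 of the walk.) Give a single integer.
vaddr = 104: l1_idx=3, l2_idx=1
L1[3] = 1; L2[1][1] = 23

Answer: 23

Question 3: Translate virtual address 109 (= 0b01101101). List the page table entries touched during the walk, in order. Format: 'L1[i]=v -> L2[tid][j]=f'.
Answer: L1[3]=1 -> L2[1][1]=23

Derivation:
vaddr = 109 = 0b01101101
Split: l1_idx=3, l2_idx=1, offset=5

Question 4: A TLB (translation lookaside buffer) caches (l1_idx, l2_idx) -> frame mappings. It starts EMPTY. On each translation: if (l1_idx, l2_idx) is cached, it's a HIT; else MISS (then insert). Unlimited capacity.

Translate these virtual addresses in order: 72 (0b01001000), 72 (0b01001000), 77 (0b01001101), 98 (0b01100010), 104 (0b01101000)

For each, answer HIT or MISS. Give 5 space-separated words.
Answer: MISS HIT HIT MISS MISS

Derivation:
vaddr=72: (2,1) not in TLB -> MISS, insert
vaddr=72: (2,1) in TLB -> HIT
vaddr=77: (2,1) in TLB -> HIT
vaddr=98: (3,0) not in TLB -> MISS, insert
vaddr=104: (3,1) not in TLB -> MISS, insert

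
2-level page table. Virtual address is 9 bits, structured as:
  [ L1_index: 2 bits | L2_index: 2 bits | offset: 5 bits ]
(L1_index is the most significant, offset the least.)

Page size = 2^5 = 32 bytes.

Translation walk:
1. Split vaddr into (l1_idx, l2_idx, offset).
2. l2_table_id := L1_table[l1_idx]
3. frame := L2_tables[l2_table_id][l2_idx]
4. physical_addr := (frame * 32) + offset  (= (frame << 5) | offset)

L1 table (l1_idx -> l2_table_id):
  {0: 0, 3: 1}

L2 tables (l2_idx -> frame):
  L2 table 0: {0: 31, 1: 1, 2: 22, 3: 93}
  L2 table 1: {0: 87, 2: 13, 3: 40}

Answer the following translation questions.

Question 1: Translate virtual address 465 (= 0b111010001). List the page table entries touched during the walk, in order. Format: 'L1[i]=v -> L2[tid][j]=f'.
Answer: L1[3]=1 -> L2[1][2]=13

Derivation:
vaddr = 465 = 0b111010001
Split: l1_idx=3, l2_idx=2, offset=17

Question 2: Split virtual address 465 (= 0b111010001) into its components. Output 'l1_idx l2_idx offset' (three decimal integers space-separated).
vaddr = 465 = 0b111010001
  top 2 bits -> l1_idx = 3
  next 2 bits -> l2_idx = 2
  bottom 5 bits -> offset = 17

Answer: 3 2 17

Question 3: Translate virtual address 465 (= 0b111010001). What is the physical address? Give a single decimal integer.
Answer: 433

Derivation:
vaddr = 465 = 0b111010001
Split: l1_idx=3, l2_idx=2, offset=17
L1[3] = 1
L2[1][2] = 13
paddr = 13 * 32 + 17 = 433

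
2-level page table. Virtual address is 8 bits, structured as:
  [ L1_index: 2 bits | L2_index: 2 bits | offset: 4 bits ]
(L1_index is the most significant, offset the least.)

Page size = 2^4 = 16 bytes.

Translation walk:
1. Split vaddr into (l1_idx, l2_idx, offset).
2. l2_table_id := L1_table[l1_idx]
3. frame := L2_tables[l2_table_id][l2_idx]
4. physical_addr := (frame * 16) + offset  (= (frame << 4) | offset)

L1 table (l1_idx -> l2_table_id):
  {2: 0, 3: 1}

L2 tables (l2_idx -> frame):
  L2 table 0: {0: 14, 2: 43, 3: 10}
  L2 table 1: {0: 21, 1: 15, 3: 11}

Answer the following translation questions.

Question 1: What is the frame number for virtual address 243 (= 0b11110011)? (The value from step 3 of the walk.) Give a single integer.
Answer: 11

Derivation:
vaddr = 243: l1_idx=3, l2_idx=3
L1[3] = 1; L2[1][3] = 11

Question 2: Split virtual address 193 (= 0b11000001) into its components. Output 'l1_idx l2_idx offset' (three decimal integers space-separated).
vaddr = 193 = 0b11000001
  top 2 bits -> l1_idx = 3
  next 2 bits -> l2_idx = 0
  bottom 4 bits -> offset = 1

Answer: 3 0 1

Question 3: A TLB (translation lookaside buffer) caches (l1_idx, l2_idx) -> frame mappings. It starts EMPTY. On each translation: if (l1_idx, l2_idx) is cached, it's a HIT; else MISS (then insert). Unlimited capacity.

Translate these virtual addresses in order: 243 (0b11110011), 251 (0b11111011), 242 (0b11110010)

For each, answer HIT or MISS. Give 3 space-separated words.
vaddr=243: (3,3) not in TLB -> MISS, insert
vaddr=251: (3,3) in TLB -> HIT
vaddr=242: (3,3) in TLB -> HIT

Answer: MISS HIT HIT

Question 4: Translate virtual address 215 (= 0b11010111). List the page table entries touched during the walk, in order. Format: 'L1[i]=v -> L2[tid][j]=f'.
Answer: L1[3]=1 -> L2[1][1]=15

Derivation:
vaddr = 215 = 0b11010111
Split: l1_idx=3, l2_idx=1, offset=7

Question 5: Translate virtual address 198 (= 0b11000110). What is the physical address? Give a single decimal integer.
vaddr = 198 = 0b11000110
Split: l1_idx=3, l2_idx=0, offset=6
L1[3] = 1
L2[1][0] = 21
paddr = 21 * 16 + 6 = 342

Answer: 342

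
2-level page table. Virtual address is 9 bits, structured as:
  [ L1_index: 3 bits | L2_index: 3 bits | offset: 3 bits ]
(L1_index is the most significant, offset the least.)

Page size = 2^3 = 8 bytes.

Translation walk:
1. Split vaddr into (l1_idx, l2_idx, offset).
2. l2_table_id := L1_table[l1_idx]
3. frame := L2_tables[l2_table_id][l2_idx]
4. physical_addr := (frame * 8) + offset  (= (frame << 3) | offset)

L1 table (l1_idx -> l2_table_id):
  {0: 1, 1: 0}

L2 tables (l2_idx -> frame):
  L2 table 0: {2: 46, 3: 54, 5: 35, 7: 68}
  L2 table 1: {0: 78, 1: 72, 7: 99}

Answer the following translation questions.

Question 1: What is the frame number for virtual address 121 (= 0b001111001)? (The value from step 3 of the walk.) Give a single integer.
vaddr = 121: l1_idx=1, l2_idx=7
L1[1] = 0; L2[0][7] = 68

Answer: 68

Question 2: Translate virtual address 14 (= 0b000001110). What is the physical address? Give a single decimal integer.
Answer: 582

Derivation:
vaddr = 14 = 0b000001110
Split: l1_idx=0, l2_idx=1, offset=6
L1[0] = 1
L2[1][1] = 72
paddr = 72 * 8 + 6 = 582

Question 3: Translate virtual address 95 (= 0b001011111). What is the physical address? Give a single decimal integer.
vaddr = 95 = 0b001011111
Split: l1_idx=1, l2_idx=3, offset=7
L1[1] = 0
L2[0][3] = 54
paddr = 54 * 8 + 7 = 439

Answer: 439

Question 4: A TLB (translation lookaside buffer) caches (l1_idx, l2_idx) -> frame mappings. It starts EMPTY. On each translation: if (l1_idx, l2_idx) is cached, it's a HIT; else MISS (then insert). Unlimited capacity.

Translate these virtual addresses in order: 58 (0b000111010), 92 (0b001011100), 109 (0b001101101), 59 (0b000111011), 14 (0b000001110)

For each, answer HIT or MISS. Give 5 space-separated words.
vaddr=58: (0,7) not in TLB -> MISS, insert
vaddr=92: (1,3) not in TLB -> MISS, insert
vaddr=109: (1,5) not in TLB -> MISS, insert
vaddr=59: (0,7) in TLB -> HIT
vaddr=14: (0,1) not in TLB -> MISS, insert

Answer: MISS MISS MISS HIT MISS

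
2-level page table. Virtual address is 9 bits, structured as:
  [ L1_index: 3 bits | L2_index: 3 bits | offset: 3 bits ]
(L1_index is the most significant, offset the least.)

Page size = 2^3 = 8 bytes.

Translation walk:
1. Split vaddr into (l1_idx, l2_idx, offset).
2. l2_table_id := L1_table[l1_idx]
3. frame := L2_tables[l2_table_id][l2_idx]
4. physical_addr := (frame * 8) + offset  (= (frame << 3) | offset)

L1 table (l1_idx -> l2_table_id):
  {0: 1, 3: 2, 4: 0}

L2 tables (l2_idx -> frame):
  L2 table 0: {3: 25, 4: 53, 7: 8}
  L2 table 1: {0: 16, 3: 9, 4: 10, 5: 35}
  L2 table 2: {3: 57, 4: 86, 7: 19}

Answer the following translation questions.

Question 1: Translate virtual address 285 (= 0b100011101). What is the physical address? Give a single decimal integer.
Answer: 205

Derivation:
vaddr = 285 = 0b100011101
Split: l1_idx=4, l2_idx=3, offset=5
L1[4] = 0
L2[0][3] = 25
paddr = 25 * 8 + 5 = 205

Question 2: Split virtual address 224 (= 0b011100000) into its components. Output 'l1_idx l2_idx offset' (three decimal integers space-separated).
vaddr = 224 = 0b011100000
  top 3 bits -> l1_idx = 3
  next 3 bits -> l2_idx = 4
  bottom 3 bits -> offset = 0

Answer: 3 4 0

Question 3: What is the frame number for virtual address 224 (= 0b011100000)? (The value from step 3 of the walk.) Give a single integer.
Answer: 86

Derivation:
vaddr = 224: l1_idx=3, l2_idx=4
L1[3] = 2; L2[2][4] = 86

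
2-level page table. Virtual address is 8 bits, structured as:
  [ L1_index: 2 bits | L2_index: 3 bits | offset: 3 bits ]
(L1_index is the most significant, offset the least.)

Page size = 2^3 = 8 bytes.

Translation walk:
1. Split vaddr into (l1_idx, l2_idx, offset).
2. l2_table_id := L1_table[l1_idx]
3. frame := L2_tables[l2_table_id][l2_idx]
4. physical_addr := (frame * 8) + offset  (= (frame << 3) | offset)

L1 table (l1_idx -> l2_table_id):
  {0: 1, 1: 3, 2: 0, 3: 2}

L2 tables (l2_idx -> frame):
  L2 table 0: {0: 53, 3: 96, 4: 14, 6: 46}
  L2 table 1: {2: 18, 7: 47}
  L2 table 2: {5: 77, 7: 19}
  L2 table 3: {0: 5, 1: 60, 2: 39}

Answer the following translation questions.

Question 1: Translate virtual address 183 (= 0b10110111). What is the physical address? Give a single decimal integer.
Answer: 375

Derivation:
vaddr = 183 = 0b10110111
Split: l1_idx=2, l2_idx=6, offset=7
L1[2] = 0
L2[0][6] = 46
paddr = 46 * 8 + 7 = 375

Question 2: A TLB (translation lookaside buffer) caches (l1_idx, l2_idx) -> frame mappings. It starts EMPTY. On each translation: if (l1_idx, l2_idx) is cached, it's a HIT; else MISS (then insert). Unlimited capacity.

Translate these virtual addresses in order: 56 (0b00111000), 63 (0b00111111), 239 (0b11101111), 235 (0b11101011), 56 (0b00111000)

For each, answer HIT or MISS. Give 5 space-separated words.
vaddr=56: (0,7) not in TLB -> MISS, insert
vaddr=63: (0,7) in TLB -> HIT
vaddr=239: (3,5) not in TLB -> MISS, insert
vaddr=235: (3,5) in TLB -> HIT
vaddr=56: (0,7) in TLB -> HIT

Answer: MISS HIT MISS HIT HIT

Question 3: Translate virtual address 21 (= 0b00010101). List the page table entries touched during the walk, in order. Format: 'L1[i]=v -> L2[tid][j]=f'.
Answer: L1[0]=1 -> L2[1][2]=18

Derivation:
vaddr = 21 = 0b00010101
Split: l1_idx=0, l2_idx=2, offset=5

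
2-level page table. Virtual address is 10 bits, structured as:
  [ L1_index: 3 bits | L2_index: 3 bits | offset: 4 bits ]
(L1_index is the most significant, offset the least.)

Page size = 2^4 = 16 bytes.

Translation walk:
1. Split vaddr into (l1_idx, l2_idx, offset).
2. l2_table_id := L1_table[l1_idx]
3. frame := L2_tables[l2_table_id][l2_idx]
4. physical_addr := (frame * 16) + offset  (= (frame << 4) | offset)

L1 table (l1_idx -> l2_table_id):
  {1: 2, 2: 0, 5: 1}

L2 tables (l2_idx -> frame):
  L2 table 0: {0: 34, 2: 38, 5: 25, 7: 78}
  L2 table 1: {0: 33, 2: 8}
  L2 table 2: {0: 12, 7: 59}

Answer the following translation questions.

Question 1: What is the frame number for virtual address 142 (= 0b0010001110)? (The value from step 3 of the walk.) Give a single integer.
Answer: 12

Derivation:
vaddr = 142: l1_idx=1, l2_idx=0
L1[1] = 2; L2[2][0] = 12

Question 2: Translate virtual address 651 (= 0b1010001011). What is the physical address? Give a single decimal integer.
vaddr = 651 = 0b1010001011
Split: l1_idx=5, l2_idx=0, offset=11
L1[5] = 1
L2[1][0] = 33
paddr = 33 * 16 + 11 = 539

Answer: 539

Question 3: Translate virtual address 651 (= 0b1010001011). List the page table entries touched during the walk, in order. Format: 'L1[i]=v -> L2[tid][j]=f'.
Answer: L1[5]=1 -> L2[1][0]=33

Derivation:
vaddr = 651 = 0b1010001011
Split: l1_idx=5, l2_idx=0, offset=11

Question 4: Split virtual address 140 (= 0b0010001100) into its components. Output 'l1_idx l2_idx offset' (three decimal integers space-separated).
Answer: 1 0 12

Derivation:
vaddr = 140 = 0b0010001100
  top 3 bits -> l1_idx = 1
  next 3 bits -> l2_idx = 0
  bottom 4 bits -> offset = 12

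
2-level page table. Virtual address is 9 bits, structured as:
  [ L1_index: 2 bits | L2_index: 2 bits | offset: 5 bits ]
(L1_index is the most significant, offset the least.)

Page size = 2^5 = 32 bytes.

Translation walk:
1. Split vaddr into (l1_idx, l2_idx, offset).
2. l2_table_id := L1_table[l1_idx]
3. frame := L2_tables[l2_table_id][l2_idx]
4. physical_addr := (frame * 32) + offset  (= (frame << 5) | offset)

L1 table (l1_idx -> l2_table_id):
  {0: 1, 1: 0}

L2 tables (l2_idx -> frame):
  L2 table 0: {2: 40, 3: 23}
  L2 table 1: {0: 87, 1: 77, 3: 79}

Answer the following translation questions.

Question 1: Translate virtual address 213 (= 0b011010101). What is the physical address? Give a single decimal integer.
vaddr = 213 = 0b011010101
Split: l1_idx=1, l2_idx=2, offset=21
L1[1] = 0
L2[0][2] = 40
paddr = 40 * 32 + 21 = 1301

Answer: 1301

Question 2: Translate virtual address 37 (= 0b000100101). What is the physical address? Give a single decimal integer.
Answer: 2469

Derivation:
vaddr = 37 = 0b000100101
Split: l1_idx=0, l2_idx=1, offset=5
L1[0] = 1
L2[1][1] = 77
paddr = 77 * 32 + 5 = 2469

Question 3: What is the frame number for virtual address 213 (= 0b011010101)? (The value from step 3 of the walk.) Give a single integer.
Answer: 40

Derivation:
vaddr = 213: l1_idx=1, l2_idx=2
L1[1] = 0; L2[0][2] = 40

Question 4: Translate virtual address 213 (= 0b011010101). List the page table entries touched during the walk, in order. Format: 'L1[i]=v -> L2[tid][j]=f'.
vaddr = 213 = 0b011010101
Split: l1_idx=1, l2_idx=2, offset=21

Answer: L1[1]=0 -> L2[0][2]=40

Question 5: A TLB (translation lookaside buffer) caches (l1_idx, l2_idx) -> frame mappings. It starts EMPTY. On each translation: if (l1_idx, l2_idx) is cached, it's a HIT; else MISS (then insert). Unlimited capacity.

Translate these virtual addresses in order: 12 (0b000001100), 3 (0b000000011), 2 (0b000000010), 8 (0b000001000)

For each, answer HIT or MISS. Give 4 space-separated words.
Answer: MISS HIT HIT HIT

Derivation:
vaddr=12: (0,0) not in TLB -> MISS, insert
vaddr=3: (0,0) in TLB -> HIT
vaddr=2: (0,0) in TLB -> HIT
vaddr=8: (0,0) in TLB -> HIT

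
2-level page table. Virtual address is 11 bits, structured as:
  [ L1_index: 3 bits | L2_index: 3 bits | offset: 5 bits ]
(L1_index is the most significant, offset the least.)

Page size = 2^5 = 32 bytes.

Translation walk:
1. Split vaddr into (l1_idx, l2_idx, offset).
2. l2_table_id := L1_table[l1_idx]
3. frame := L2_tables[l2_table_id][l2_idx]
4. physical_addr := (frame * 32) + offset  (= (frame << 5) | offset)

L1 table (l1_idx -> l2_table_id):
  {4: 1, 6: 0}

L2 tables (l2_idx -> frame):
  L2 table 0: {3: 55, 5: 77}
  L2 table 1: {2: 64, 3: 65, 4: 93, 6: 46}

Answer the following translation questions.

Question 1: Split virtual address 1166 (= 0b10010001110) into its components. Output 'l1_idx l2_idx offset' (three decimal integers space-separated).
vaddr = 1166 = 0b10010001110
  top 3 bits -> l1_idx = 4
  next 3 bits -> l2_idx = 4
  bottom 5 bits -> offset = 14

Answer: 4 4 14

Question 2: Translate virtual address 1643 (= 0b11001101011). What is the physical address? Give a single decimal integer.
vaddr = 1643 = 0b11001101011
Split: l1_idx=6, l2_idx=3, offset=11
L1[6] = 0
L2[0][3] = 55
paddr = 55 * 32 + 11 = 1771

Answer: 1771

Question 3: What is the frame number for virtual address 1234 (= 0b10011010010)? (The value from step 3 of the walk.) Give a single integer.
Answer: 46

Derivation:
vaddr = 1234: l1_idx=4, l2_idx=6
L1[4] = 1; L2[1][6] = 46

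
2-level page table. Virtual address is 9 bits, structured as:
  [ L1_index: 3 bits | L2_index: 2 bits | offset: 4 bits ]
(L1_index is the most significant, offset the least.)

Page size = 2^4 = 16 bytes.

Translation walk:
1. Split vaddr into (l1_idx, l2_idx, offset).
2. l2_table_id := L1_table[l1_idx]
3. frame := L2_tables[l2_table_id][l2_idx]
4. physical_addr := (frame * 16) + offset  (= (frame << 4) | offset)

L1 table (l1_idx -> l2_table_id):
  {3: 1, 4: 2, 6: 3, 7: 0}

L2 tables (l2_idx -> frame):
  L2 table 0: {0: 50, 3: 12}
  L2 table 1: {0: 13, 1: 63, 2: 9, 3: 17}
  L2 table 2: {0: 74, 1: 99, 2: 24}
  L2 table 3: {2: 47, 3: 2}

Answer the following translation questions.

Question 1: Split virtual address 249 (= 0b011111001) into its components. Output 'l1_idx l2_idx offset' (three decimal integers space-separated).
vaddr = 249 = 0b011111001
  top 3 bits -> l1_idx = 3
  next 2 bits -> l2_idx = 3
  bottom 4 bits -> offset = 9

Answer: 3 3 9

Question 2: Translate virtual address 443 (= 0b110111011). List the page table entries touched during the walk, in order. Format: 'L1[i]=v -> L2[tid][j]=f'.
Answer: L1[6]=3 -> L2[3][3]=2

Derivation:
vaddr = 443 = 0b110111011
Split: l1_idx=6, l2_idx=3, offset=11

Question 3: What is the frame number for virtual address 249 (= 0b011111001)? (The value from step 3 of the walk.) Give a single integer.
Answer: 17

Derivation:
vaddr = 249: l1_idx=3, l2_idx=3
L1[3] = 1; L2[1][3] = 17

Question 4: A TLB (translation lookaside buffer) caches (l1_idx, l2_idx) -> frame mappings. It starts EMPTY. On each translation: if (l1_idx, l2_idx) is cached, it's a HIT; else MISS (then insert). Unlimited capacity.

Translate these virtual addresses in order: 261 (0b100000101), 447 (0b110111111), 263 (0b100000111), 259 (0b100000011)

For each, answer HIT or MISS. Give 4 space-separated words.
Answer: MISS MISS HIT HIT

Derivation:
vaddr=261: (4,0) not in TLB -> MISS, insert
vaddr=447: (6,3) not in TLB -> MISS, insert
vaddr=263: (4,0) in TLB -> HIT
vaddr=259: (4,0) in TLB -> HIT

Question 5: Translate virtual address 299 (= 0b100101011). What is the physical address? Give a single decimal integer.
Answer: 395

Derivation:
vaddr = 299 = 0b100101011
Split: l1_idx=4, l2_idx=2, offset=11
L1[4] = 2
L2[2][2] = 24
paddr = 24 * 16 + 11 = 395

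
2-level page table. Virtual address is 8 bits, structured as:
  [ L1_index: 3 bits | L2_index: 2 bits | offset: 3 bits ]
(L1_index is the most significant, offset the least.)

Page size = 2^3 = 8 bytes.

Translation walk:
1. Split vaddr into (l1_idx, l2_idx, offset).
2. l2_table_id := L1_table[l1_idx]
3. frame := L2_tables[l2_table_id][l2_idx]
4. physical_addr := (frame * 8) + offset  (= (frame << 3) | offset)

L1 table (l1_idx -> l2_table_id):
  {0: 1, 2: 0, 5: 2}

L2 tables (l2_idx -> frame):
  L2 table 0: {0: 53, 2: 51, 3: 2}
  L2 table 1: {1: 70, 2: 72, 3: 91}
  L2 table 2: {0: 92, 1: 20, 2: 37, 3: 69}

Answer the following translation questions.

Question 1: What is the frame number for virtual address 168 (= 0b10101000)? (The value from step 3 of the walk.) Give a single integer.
vaddr = 168: l1_idx=5, l2_idx=1
L1[5] = 2; L2[2][1] = 20

Answer: 20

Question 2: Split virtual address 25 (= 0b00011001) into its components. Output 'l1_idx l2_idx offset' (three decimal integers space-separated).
Answer: 0 3 1

Derivation:
vaddr = 25 = 0b00011001
  top 3 bits -> l1_idx = 0
  next 2 bits -> l2_idx = 3
  bottom 3 bits -> offset = 1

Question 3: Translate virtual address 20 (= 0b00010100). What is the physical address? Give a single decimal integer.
vaddr = 20 = 0b00010100
Split: l1_idx=0, l2_idx=2, offset=4
L1[0] = 1
L2[1][2] = 72
paddr = 72 * 8 + 4 = 580

Answer: 580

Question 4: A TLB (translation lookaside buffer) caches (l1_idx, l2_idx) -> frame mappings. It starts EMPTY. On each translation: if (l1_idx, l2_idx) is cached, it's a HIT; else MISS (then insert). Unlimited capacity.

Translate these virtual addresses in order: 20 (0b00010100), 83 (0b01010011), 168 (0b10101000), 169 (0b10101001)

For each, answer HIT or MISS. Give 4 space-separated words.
Answer: MISS MISS MISS HIT

Derivation:
vaddr=20: (0,2) not in TLB -> MISS, insert
vaddr=83: (2,2) not in TLB -> MISS, insert
vaddr=168: (5,1) not in TLB -> MISS, insert
vaddr=169: (5,1) in TLB -> HIT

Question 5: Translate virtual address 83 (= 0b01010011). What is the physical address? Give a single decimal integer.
vaddr = 83 = 0b01010011
Split: l1_idx=2, l2_idx=2, offset=3
L1[2] = 0
L2[0][2] = 51
paddr = 51 * 8 + 3 = 411

Answer: 411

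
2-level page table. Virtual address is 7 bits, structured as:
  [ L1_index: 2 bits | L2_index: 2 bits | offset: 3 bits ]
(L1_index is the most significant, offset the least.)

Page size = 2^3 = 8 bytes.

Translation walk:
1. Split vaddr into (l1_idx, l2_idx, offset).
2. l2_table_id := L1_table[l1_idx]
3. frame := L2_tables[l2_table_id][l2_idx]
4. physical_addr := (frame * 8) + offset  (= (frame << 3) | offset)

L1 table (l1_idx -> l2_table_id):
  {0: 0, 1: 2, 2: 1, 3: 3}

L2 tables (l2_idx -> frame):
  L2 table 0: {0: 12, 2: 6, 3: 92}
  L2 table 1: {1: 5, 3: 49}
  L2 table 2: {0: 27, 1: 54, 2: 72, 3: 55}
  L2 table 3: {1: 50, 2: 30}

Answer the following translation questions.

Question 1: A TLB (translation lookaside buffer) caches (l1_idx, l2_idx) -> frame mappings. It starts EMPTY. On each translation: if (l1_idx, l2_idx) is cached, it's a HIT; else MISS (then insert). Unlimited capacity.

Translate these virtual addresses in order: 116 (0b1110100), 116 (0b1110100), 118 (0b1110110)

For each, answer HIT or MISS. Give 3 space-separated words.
Answer: MISS HIT HIT

Derivation:
vaddr=116: (3,2) not in TLB -> MISS, insert
vaddr=116: (3,2) in TLB -> HIT
vaddr=118: (3,2) in TLB -> HIT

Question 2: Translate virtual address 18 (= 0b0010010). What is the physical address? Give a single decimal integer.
vaddr = 18 = 0b0010010
Split: l1_idx=0, l2_idx=2, offset=2
L1[0] = 0
L2[0][2] = 6
paddr = 6 * 8 + 2 = 50

Answer: 50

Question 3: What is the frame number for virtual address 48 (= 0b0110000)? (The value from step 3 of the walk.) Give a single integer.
vaddr = 48: l1_idx=1, l2_idx=2
L1[1] = 2; L2[2][2] = 72

Answer: 72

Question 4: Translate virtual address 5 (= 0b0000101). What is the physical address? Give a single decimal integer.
Answer: 101

Derivation:
vaddr = 5 = 0b0000101
Split: l1_idx=0, l2_idx=0, offset=5
L1[0] = 0
L2[0][0] = 12
paddr = 12 * 8 + 5 = 101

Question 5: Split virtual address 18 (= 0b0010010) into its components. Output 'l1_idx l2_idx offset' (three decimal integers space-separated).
vaddr = 18 = 0b0010010
  top 2 bits -> l1_idx = 0
  next 2 bits -> l2_idx = 2
  bottom 3 bits -> offset = 2

Answer: 0 2 2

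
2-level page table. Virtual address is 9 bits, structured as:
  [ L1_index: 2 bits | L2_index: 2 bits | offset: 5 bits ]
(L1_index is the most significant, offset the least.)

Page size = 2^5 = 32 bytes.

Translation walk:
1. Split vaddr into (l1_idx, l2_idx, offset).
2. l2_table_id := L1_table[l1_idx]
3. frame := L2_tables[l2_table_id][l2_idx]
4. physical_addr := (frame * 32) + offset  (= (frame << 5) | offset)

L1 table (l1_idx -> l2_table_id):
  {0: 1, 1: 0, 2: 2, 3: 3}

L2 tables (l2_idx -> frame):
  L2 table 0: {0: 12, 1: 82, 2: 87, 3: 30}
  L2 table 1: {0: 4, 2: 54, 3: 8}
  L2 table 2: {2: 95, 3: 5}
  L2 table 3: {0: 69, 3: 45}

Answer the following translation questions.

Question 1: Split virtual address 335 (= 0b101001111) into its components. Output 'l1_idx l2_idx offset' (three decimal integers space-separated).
vaddr = 335 = 0b101001111
  top 2 bits -> l1_idx = 2
  next 2 bits -> l2_idx = 2
  bottom 5 bits -> offset = 15

Answer: 2 2 15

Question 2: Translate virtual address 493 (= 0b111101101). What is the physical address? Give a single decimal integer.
Answer: 1453

Derivation:
vaddr = 493 = 0b111101101
Split: l1_idx=3, l2_idx=3, offset=13
L1[3] = 3
L2[3][3] = 45
paddr = 45 * 32 + 13 = 1453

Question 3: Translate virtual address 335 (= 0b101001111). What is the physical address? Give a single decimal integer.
Answer: 3055

Derivation:
vaddr = 335 = 0b101001111
Split: l1_idx=2, l2_idx=2, offset=15
L1[2] = 2
L2[2][2] = 95
paddr = 95 * 32 + 15 = 3055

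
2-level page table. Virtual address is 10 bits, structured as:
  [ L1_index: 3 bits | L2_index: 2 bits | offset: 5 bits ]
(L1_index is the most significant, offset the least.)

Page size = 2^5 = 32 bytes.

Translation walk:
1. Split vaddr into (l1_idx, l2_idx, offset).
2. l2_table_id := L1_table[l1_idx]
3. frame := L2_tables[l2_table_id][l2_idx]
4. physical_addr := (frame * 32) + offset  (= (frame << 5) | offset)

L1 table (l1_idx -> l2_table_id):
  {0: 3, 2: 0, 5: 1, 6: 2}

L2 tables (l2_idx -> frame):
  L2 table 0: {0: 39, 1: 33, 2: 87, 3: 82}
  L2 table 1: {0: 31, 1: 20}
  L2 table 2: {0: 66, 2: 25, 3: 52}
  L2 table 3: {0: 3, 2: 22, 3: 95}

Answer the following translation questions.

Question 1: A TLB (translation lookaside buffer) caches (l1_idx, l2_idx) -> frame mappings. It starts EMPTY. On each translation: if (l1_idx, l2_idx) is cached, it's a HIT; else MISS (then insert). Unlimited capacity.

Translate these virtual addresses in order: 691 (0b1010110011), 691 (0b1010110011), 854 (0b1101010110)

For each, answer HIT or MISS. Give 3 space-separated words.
vaddr=691: (5,1) not in TLB -> MISS, insert
vaddr=691: (5,1) in TLB -> HIT
vaddr=854: (6,2) not in TLB -> MISS, insert

Answer: MISS HIT MISS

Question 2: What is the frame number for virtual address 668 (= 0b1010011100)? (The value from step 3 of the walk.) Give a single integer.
vaddr = 668: l1_idx=5, l2_idx=0
L1[5] = 1; L2[1][0] = 31

Answer: 31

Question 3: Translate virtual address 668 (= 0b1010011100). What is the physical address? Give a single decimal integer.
Answer: 1020

Derivation:
vaddr = 668 = 0b1010011100
Split: l1_idx=5, l2_idx=0, offset=28
L1[5] = 1
L2[1][0] = 31
paddr = 31 * 32 + 28 = 1020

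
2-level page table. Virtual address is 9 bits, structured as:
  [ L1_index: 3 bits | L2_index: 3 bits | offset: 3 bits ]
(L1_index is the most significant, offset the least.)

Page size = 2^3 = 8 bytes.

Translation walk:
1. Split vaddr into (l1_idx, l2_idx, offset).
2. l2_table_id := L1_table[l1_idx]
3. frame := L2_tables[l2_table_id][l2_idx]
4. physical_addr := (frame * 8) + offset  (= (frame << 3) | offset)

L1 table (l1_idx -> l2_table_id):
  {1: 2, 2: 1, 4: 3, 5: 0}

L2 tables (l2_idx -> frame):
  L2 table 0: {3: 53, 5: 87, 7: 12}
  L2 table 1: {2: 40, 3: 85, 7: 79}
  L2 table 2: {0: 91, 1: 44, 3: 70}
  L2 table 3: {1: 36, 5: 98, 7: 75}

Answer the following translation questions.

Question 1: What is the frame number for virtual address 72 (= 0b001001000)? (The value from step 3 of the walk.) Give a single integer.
Answer: 44

Derivation:
vaddr = 72: l1_idx=1, l2_idx=1
L1[1] = 2; L2[2][1] = 44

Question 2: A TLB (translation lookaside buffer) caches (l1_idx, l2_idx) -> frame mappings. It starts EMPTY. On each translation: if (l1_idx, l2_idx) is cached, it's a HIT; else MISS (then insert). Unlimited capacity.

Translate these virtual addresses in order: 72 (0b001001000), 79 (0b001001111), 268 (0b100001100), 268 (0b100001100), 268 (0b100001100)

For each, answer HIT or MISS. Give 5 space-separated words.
Answer: MISS HIT MISS HIT HIT

Derivation:
vaddr=72: (1,1) not in TLB -> MISS, insert
vaddr=79: (1,1) in TLB -> HIT
vaddr=268: (4,1) not in TLB -> MISS, insert
vaddr=268: (4,1) in TLB -> HIT
vaddr=268: (4,1) in TLB -> HIT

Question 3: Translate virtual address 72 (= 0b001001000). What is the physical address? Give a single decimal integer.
vaddr = 72 = 0b001001000
Split: l1_idx=1, l2_idx=1, offset=0
L1[1] = 2
L2[2][1] = 44
paddr = 44 * 8 + 0 = 352

Answer: 352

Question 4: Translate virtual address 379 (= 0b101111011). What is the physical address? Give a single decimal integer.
vaddr = 379 = 0b101111011
Split: l1_idx=5, l2_idx=7, offset=3
L1[5] = 0
L2[0][7] = 12
paddr = 12 * 8 + 3 = 99

Answer: 99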